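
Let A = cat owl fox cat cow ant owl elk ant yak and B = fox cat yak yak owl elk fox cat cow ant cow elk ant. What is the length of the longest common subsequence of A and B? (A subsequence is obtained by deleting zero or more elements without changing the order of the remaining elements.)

Backtracking the LCS table gives one alignment: cat (A1,B2) → owl (A2,B5) → fox (A3,B7) → cat (A4,B8) → cow (A5,B9) → ant (A6,B10) → elk (A8,B12) → ant (A9,B13).
So the longest common subsequence has length 8.

8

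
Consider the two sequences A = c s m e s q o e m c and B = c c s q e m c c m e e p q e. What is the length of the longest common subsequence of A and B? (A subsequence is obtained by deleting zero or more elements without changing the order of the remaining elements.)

A longest common subsequence is csmeqe (length 6); the LCS DP confirms no longer common subsequence exists.

6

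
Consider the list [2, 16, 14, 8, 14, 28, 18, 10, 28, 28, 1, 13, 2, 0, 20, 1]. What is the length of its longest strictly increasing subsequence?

Let dp[i] be the longest increasing subsequence ending at position i. Then dp = [1, 2, 2, 2, 3, 4, 4, 3, 5, 5, 1, 4, 2, 1, 5, 2].
The maximum is 5; one witness is 2, 8, 14, 18, 28 at positions 1,4,5,7,9.

5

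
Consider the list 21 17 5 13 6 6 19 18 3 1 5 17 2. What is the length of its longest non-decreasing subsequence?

4

One longest non-decreasing subsequence is 5, 6, 6, 19 (positions 3,5,6,7), of length 4; no longer one exists.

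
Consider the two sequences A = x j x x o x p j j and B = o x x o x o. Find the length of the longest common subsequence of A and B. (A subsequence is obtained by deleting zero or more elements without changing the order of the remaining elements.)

Backtracking the LCS table gives one alignment: x (A1,B2) → x (A3,B3) → x (A4,B5) → o (A5,B6).
So the longest common subsequence has length 4.

4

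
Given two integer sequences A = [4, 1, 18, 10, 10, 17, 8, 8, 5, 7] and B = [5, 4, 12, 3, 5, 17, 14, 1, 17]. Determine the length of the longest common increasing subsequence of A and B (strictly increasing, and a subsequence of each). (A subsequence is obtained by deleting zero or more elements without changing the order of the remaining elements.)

A longest common strictly increasing subsequence is 4, 5 (length 2); it appears in order in both A and B, and no longer such subsequence exists.

2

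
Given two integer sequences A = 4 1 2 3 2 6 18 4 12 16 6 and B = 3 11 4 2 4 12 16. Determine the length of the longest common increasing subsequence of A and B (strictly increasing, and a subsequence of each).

For each value that appears in both, track the longest common increasing run ending there.
The best achievable length is 4; one witness is 3, 4, 12, 16 (A-positions 4,8,9,10, B-positions 1,3,6,7).

4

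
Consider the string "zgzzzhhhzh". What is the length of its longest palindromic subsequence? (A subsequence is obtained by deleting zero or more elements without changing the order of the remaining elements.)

5

Using dp[i][j] = 2 + dp[i+1][j−1] if the ends match, else max(dp[i+1][j], dp[i][j−1]):
dp[1][10] = 5. A witness is zhhhz at positions 5,6,7,8,9.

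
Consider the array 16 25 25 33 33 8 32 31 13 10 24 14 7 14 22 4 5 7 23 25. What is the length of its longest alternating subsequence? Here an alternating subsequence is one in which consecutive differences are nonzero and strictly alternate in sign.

A longest alternating subsequence is 16, 25, 8, 32, 13, 24, 7, 14, 4, 5 (positions 1,2,6,7,9,11,13,14,16,17); its 9 consecutive differences strictly alternate in sign, and length 10 is optimal.

10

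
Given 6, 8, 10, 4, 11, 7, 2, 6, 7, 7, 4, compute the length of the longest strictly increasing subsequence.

4

One longest increasing subsequence is 6, 8, 10, 11 (positions 1,2,3,5), of length 4; no longer one exists.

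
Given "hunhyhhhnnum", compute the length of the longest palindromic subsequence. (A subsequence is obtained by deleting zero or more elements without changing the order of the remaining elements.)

8

One longest palindromic subsequence is unhhhhnu (positions 2,3,4,6,7,8,10,11); it reads the same forward and backward, and the interval DP gives dp[1][12] = 8.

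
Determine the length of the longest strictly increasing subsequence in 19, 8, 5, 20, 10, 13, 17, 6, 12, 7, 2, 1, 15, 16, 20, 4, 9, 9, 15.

Let dp[i] be the longest increasing subsequence ending at position i. Then dp = [1, 1, 1, 2, 2, 3, 4, 2, 3, 3, 1, 1, 4, 5, 6, 2, 4, 4, 5].
The maximum is 6; one witness is 8, 10, 13, 15, 16, 20 at positions 2,5,6,13,14,15.

6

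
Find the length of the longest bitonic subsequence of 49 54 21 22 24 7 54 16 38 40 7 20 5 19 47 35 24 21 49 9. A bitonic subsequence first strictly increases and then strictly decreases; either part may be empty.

Let inc[i] be the LIS ending at i and dec[i] the longest strictly decreasing subsequence starting at i. inc = [1, 2, 1, 2, 3, 1, 4, 2, 4, 5, 1, 3, 1, 3, 6, 4, 4, 4, 7, 2], dec = [6, 6, 4, 4, 4, 2, 6, 3, 5, 5, 2, 3, 1, 2, 5, 4, 3, 2, 2, 1].
max_i inc[i]+dec[i]−1 = 10, with one witness 21, 22, 24, 38, 40, 47, 35, 24, 21, 9.

10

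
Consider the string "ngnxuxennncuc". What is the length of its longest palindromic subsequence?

One longest palindromic subsequence is nnxuxnn (positions 1,3,4,5,6,9,10); it reads the same forward and backward, and the interval DP gives dp[1][13] = 7.

7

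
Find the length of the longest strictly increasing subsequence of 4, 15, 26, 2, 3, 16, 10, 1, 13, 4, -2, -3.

4

Scanning left to right, the best length ending at each element is: 4→1, 15→2, 26→3, 2→1, 3→2, 16→3, 10→3, 1→1, 13→4, 4→3, -2→1, -3→1.
So the longest increasing subsequence has length 4, e.g. 2, 3, 10, 13.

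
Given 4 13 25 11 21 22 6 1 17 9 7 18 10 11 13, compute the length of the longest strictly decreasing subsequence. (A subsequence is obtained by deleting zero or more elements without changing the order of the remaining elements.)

5

Let dp[i] be the longest decreasing subsequence ending at position i. Then dp = [1, 1, 1, 2, 2, 2, 3, 4, 3, 4, 5, 3, 4, 4, 4].
The maximum is 5; one witness is 25, 21, 17, 9, 7 at positions 3,5,9,10,11.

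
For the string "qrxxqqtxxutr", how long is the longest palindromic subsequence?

One longest palindromic subsequence is rxxqqxxr (positions 2,3,4,5,6,8,9,12); it reads the same forward and backward, and the interval DP gives dp[1][12] = 8.

8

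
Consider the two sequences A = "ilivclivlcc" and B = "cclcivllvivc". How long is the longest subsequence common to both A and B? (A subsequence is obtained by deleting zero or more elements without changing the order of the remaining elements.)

Backtracking the LCS table gives one alignment: l (A2,B3) → i (A3,B5) → v (A4,B6) → l (A6,B8) → i (A7,B10) → v (A8,B11) → c (A11,B12).
So the longest common subsequence has length 7.

7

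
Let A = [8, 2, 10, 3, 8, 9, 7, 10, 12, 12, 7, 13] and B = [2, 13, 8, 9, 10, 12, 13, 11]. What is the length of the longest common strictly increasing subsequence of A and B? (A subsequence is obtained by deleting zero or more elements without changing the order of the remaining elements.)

6

A longest common strictly increasing subsequence is 2, 8, 9, 10, 12, 13 (length 6); it appears in order in both A and B, and no longer such subsequence exists.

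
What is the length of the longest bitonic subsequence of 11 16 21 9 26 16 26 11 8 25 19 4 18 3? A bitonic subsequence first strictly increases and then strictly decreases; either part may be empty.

One longest bitonic subsequence is 11, 16, 21, 26, 16, 11, 8, 4, 3 (positions 1,2,3,5,6,8,9,12,14): it rises to 26 then falls. Length 9 is optimal.

9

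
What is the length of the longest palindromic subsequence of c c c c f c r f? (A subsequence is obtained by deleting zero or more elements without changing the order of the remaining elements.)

One longest palindromic subsequence is ccccc (positions 1,2,3,4,6); it reads the same forward and backward, and the interval DP gives dp[1][8] = 5.

5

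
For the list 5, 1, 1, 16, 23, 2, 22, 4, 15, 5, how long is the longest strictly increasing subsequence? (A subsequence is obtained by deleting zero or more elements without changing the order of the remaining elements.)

Let dp[i] be the longest increasing subsequence ending at position i. Then dp = [1, 1, 1, 2, 3, 2, 3, 3, 4, 4].
The maximum is 4; one witness is 1, 2, 4, 15 at positions 2,6,8,9.

4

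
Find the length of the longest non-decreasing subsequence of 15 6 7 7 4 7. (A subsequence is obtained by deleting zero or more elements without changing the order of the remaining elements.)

Let dp[i] be the longest non-decreasing subsequence ending at position i. Then dp = [1, 1, 2, 3, 1, 4].
The maximum is 4; one witness is 6, 7, 7, 7 at positions 2,3,4,6.

4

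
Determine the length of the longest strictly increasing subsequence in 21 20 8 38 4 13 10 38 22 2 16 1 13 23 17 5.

4

One longest increasing subsequence is 8, 13, 22, 23 (positions 3,6,9,14), of length 4; no longer one exists.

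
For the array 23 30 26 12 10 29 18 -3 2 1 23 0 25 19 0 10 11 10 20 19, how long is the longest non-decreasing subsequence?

6

Let dp[i] be the longest non-decreasing subsequence ending at position i. Then dp = [1, 2, 2, 1, 1, 3, 2, 1, 2, 2, 3, 2, 4, 3, 3, 4, 5, 5, 6, 6].
The maximum is 6; one witness is -3, 0, 0, 10, 11, 20 at positions 8,12,15,16,17,19.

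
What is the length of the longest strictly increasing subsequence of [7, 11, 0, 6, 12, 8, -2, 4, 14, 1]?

Let dp[i] be the longest increasing subsequence ending at position i. Then dp = [1, 2, 1, 2, 3, 3, 1, 2, 4, 2].
The maximum is 4; one witness is 7, 11, 12, 14 at positions 1,2,5,9.

4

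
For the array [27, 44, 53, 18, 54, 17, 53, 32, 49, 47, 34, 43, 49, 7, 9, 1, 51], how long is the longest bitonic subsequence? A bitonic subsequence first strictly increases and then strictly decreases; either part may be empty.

Let inc[i] be the LIS ending at i and dec[i] the longest strictly decreasing subsequence starting at i. inc = [1, 2, 3, 1, 4, 1, 3, 2, 3, 3, 3, 4, 5, 1, 2, 1, 6], dec = [5, 5, 6, 4, 7, 3, 6, 3, 5, 4, 3, 3, 3, 2, 2, 1, 1].
max_i inc[i]+dec[i]−1 = 10, with one witness 27, 44, 53, 54, 53, 49, 47, 43, 9, 1.

10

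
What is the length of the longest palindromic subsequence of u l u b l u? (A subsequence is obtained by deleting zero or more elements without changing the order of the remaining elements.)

Using dp[i][j] = 2 + dp[i+1][j−1] if the ends match, else max(dp[i+1][j], dp[i][j−1]):
dp[1][6] = 5. A witness is ulblu at positions 1,2,4,5,6.

5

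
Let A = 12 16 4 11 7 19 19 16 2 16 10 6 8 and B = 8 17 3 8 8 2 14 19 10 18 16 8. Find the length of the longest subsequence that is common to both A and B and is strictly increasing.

2

A longest common strictly increasing subsequence is 2, 10 (length 2); it appears in order in both A and B, and no longer such subsequence exists.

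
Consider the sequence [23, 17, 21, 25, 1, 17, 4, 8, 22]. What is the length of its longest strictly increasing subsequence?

4

One longest increasing subsequence is 1, 4, 8, 22 (positions 5,7,8,9), of length 4; no longer one exists.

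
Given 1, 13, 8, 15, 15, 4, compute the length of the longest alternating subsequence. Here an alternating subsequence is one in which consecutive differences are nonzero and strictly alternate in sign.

5

Track the best alternating length ending on an up-step vs a down-step at each position: up/down = 1/1, 2/1, 2/3, 4/1, 4/1, 2/5.
The maximum over both is 5; one such subsequence is 1, 13, 8, 15, 4.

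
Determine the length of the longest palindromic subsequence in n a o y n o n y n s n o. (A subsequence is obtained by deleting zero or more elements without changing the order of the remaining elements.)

7

Using dp[i][j] = 2 + dp[i+1][j−1] if the ends match, else max(dp[i+1][j], dp[i][j−1]):
dp[1][12] = 7. A witness is onnynno at positions 3,5,7,8,9,11,12.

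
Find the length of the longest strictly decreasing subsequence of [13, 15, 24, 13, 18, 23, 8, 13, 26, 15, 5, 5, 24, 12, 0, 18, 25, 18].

Let dp[i] be the longest decreasing subsequence ending at position i. Then dp = [1, 1, 1, 2, 2, 2, 3, 3, 1, 3, 4, 4, 2, 4, 5, 3, 2, 3].
The maximum is 5; one witness is 15, 13, 8, 5, 0 at positions 2,4,7,11,15.

5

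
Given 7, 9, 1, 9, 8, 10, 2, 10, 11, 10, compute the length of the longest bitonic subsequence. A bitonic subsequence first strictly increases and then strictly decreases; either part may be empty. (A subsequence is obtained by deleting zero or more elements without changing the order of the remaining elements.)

5

One longest bitonic subsequence is 7, 9, 10, 11, 10 (positions 1,2,6,9,10): it rises to 11 then falls. Length 5 is optimal.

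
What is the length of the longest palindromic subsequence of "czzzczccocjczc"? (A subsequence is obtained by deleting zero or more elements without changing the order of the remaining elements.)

9

Using dp[i][j] = 2 + dp[i+1][j−1] if the ends match, else max(dp[i+1][j], dp[i][j−1]):
dp[1][14] = 9. A witness is czccocczc at positions 1,2,5,8,9,10,12,13,14.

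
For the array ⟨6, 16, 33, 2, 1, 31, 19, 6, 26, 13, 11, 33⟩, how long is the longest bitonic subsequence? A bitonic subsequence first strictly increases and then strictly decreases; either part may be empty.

7

One longest bitonic subsequence is 6, 16, 33, 31, 26, 13, 11 (positions 1,2,3,6,9,10,11): it rises to 33 then falls. Length 7 is optimal.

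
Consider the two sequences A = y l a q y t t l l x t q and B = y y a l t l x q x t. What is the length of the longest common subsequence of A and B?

6

Backtracking the LCS table gives one alignment: y (A1,B2) → l (A2,B4) → t (A7,B5) → l (A8,B6) → x (A10,B9) → t (A11,B10).
So the longest common subsequence has length 6.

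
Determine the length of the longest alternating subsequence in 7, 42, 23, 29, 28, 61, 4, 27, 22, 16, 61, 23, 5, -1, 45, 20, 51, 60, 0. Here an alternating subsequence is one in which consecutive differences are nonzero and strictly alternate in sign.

15

A longest alternating subsequence is 7, 42, 23, 29, 28, 61, 4, 27, 22, 61, 23, 45, 20, 51, 0 (positions 1,2,3,4,5,6,7,8,9,11,12,15,16,17,19); its 14 consecutive differences strictly alternate in sign, and length 15 is optimal.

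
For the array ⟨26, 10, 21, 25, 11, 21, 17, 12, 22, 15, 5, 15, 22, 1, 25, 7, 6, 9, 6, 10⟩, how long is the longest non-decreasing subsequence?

7

Scanning left to right, the best length ending at each element is: 26→1, 10→1, 21→2, 25→3, 11→2, 21→3, 17→3, 12→3, 22→4, 15→4, 5→1, 15→5, 22→6, 1→1, 25→7, 7→2, 6→2, 9→3, 6→3, 10→4.
So the longest non-decreasing subsequence has length 7, e.g. 10, 11, 12, 15, 15, 22, 25.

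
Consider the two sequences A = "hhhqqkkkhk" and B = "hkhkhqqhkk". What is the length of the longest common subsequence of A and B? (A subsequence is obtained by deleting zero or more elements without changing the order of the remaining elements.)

Backtracking the LCS table gives one alignment: h (A1,B1) → h (A2,B3) → h (A3,B5) → q (A4,B6) → q (A5,B7) → k (A8,B9) → k (A10,B10).
So the longest common subsequence has length 7.

7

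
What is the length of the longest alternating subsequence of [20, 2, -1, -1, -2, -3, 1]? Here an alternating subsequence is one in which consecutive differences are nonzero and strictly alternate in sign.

A longest alternating subsequence is 20, -1, 1 (positions 1,3,7); its 2 consecutive differences strictly alternate in sign, and length 3 is optimal.

3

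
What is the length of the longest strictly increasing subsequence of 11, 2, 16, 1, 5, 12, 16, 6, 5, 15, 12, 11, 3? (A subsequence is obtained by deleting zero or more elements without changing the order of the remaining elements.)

4

Scanning left to right, the best length ending at each element is: 11→1, 2→1, 16→2, 1→1, 5→2, 12→3, 16→4, 6→3, 5→2, 15→4, 12→4, 11→4, 3→2.
So the longest increasing subsequence has length 4, e.g. 2, 5, 12, 16.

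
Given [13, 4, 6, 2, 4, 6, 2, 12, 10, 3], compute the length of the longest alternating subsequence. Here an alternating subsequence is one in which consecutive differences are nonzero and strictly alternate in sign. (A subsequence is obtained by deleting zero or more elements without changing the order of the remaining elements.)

8

A longest alternating subsequence is 13, 4, 6, 2, 4, 2, 12, 10 (positions 1,2,3,4,5,7,8,9); its 7 consecutive differences strictly alternate in sign, and length 8 is optimal.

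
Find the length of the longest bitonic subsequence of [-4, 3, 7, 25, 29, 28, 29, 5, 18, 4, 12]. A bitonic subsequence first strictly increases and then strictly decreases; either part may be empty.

8

One longest bitonic subsequence is -4, 3, 7, 25, 29, 28, 18, 12 (positions 1,2,3,4,5,6,9,11): it rises to 29 then falls. Length 8 is optimal.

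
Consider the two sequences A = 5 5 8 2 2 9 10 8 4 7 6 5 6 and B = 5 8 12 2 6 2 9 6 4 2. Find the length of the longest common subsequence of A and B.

6

Backtracking the LCS table gives one alignment: 5 (A2,B1) → 8 (A3,B2) → 2 (A4,B4) → 2 (A5,B6) → 9 (A6,B7) → 4 (A9,B9).
So the longest common subsequence has length 6.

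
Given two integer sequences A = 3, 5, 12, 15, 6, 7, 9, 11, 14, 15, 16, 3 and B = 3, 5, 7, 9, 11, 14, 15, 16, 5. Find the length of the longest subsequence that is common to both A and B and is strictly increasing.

For each value that appears in both, track the longest common increasing run ending there.
The best achievable length is 8; one witness is 3, 5, 7, 9, 11, 14, 15, 16 (A-positions 1,2,6,7,8,9,10,11, B-positions 1,2,3,4,5,6,7,8).

8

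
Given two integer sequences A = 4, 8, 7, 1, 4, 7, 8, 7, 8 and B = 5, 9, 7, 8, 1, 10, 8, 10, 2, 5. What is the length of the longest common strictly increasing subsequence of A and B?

2

For each value that appears in both, track the longest common increasing run ending there.
The best achievable length is 2; one witness is 7, 8 (A-positions 3,7, B-positions 3,4).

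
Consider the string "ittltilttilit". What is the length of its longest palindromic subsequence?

9

One longest palindromic subsequence is ittliltti (positions 1,2,3,4,6,7,8,9,12); it reads the same forward and backward, and the interval DP gives dp[1][13] = 9.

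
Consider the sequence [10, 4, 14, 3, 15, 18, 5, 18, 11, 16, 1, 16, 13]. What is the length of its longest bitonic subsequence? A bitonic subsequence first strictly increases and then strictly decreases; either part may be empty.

6

One longest bitonic subsequence is 10, 14, 15, 18, 16, 13 (positions 1,3,5,6,12,13): it rises to 18 then falls. Length 6 is optimal.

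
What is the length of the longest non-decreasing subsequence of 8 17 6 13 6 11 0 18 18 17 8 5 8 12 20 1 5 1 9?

One longest non-decreasing subsequence is 6, 6, 11, 18, 18, 20 (positions 3,5,6,8,9,15), of length 6; no longer one exists.

6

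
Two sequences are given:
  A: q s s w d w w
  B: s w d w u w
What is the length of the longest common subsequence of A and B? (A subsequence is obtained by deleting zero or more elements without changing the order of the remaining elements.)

A longest common subsequence is swdww (length 5); the LCS DP confirms no longer common subsequence exists.

5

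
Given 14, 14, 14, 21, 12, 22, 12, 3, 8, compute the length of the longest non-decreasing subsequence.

5

Let dp[i] be the longest non-decreasing subsequence ending at position i. Then dp = [1, 2, 3, 4, 1, 5, 2, 1, 2].
The maximum is 5; one witness is 14, 14, 14, 21, 22 at positions 1,2,3,4,6.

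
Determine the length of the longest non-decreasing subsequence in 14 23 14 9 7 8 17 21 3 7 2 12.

4

Let dp[i] be the longest non-decreasing subsequence ending at position i. Then dp = [1, 2, 2, 1, 1, 2, 3, 4, 1, 2, 1, 3].
The maximum is 4; one witness is 14, 14, 17, 21 at positions 1,3,7,8.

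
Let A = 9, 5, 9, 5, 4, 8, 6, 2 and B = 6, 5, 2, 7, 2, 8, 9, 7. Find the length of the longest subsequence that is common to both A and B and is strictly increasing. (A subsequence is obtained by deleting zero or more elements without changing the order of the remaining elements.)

For each value that appears in both, track the longest common increasing run ending there.
The best achievable length is 2; one witness is 5, 8 (A-positions 2,6, B-positions 2,6).

2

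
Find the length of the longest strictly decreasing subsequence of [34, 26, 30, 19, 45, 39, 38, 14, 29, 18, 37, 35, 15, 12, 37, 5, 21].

Let dp[i] be the longest decreasing subsequence ending at position i. Then dp = [1, 2, 2, 3, 1, 2, 3, 4, 4, 5, 4, 5, 6, 7, 4, 8, 6].
The maximum is 8; one witness is 45, 39, 38, 29, 18, 15, 12, 5 at positions 5,6,7,9,10,13,14,16.

8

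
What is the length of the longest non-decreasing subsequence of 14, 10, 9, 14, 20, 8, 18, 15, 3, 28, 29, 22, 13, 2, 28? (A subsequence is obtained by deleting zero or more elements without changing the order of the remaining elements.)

5

One longest non-decreasing subsequence is 14, 14, 20, 28, 29 (positions 1,4,5,10,11), of length 5; no longer one exists.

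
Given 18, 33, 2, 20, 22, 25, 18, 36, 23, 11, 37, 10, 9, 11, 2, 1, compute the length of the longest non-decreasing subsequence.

Scanning left to right, the best length ending at each element is: 18→1, 33→2, 2→1, 20→2, 22→3, 25→4, 18→2, 36→5, 23→4, 11→2, 37→6, 10→2, 9→2, 11→3, 2→2, 1→1.
So the longest non-decreasing subsequence has length 6, e.g. 18, 20, 22, 25, 36, 37.

6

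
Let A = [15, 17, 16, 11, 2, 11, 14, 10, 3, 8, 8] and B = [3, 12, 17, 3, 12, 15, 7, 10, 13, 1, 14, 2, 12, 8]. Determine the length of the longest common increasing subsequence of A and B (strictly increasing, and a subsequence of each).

For each value that appears in both, track the longest common increasing run ending there.
The best achievable length is 2; one witness is 3, 8 (A-positions 9,10, B-positions 1,14).

2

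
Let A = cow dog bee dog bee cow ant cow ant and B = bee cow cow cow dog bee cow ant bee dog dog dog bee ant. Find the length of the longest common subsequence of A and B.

A longest common subsequence is cow, dog, bee, dog, bee, ant (length 6); the LCS DP confirms no longer common subsequence exists.

6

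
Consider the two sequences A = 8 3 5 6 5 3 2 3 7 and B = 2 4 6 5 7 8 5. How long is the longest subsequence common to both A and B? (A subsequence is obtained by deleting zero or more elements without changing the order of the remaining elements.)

A longest common subsequence is 6, 5, 7 (length 3); the LCS DP confirms no longer common subsequence exists.

3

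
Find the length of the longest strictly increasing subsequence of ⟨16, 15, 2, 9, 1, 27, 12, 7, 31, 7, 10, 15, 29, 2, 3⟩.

One longest increasing subsequence is 2, 9, 12, 15, 29 (positions 3,4,7,12,13), of length 5; no longer one exists.

5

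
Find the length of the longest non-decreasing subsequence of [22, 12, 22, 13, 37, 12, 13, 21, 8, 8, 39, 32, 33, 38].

7

One longest non-decreasing subsequence is 12, 13, 13, 21, 32, 33, 38 (positions 2,4,7,8,12,13,14), of length 7; no longer one exists.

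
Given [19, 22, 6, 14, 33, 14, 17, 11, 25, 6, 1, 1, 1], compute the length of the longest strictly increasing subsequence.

Let dp[i] be the longest increasing subsequence ending at position i. Then dp = [1, 2, 1, 2, 3, 2, 3, 2, 4, 1, 1, 1, 1].
The maximum is 4; one witness is 6, 14, 17, 25 at positions 3,4,7,9.

4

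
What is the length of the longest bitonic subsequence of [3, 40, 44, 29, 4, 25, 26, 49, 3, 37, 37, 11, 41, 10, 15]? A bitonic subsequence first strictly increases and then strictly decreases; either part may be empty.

8

One longest bitonic subsequence is 3, 4, 25, 26, 49, 37, 11, 10 (positions 1,5,6,7,8,11,12,14): it rises to 49 then falls. Length 8 is optimal.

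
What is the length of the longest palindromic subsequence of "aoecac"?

3

One longest palindromic subsequence is cac (positions 4,5,6); it reads the same forward and backward, and the interval DP gives dp[1][6] = 3.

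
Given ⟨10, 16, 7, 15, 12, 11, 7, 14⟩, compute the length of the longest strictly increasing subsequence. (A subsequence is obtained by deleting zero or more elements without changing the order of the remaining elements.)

3

Scanning left to right, the best length ending at each element is: 10→1, 16→2, 7→1, 15→2, 12→2, 11→2, 7→1, 14→3.
So the longest increasing subsequence has length 3, e.g. 10, 12, 14.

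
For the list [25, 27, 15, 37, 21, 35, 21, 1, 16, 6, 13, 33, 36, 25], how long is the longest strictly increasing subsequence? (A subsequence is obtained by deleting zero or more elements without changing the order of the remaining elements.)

5

Let dp[i] be the longest increasing subsequence ending at position i. Then dp = [1, 2, 1, 3, 2, 3, 2, 1, 2, 2, 3, 4, 5, 4].
The maximum is 5; one witness is 1, 6, 13, 33, 36 at positions 8,10,11,12,13.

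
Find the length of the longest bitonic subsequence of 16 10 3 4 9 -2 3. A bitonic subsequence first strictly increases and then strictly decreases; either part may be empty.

4

Let inc[i] be the LIS ending at i and dec[i] the longest strictly decreasing subsequence starting at i. inc = [1, 1, 1, 2, 3, 1, 2], dec = [4, 3, 2, 2, 2, 1, 1].
max_i inc[i]+dec[i]−1 = 4, with one witness 16, 10, 9, 3.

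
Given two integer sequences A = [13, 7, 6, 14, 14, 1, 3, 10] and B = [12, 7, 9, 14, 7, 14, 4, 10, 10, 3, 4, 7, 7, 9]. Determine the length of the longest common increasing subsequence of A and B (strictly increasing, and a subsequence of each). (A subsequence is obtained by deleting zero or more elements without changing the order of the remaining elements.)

2

A longest common strictly increasing subsequence is 7, 14 (length 2); it appears in order in both A and B, and no longer such subsequence exists.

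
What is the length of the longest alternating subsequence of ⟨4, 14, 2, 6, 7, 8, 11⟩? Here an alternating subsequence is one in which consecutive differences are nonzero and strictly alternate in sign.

4

A longest alternating subsequence is 4, 14, 2, 6 (positions 1,2,3,4); its 3 consecutive differences strictly alternate in sign, and length 4 is optimal.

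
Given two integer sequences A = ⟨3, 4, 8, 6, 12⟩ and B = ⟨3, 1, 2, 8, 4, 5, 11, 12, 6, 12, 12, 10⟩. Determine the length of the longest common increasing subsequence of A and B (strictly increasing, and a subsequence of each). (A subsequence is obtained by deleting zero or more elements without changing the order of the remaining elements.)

4

A longest common strictly increasing subsequence is 3, 4, 6, 12 (length 4); it appears in order in both A and B, and no longer such subsequence exists.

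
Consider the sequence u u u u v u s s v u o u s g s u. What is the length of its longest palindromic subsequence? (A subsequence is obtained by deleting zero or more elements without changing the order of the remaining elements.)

One longest palindromic subsequence is uuuvssvuuu (positions 1,3,4,5,7,8,9,10,12,16); it reads the same forward and backward, and the interval DP gives dp[1][16] = 10.

10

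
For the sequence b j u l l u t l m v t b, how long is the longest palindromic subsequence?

6

One longest palindromic subsequence is bullub (positions 1,3,4,5,6,12); it reads the same forward and backward, and the interval DP gives dp[1][12] = 6.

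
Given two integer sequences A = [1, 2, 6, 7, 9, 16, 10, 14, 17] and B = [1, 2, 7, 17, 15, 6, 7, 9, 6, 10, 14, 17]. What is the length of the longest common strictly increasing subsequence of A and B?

A longest common strictly increasing subsequence is 1, 2, 6, 7, 9, 10, 14, 17 (length 8); it appears in order in both A and B, and no longer such subsequence exists.

8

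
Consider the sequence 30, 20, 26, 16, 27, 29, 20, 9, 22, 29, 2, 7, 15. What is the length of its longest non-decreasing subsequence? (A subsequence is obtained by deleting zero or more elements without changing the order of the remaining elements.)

Scanning left to right, the best length ending at each element is: 30→1, 20→1, 26→2, 16→1, 27→3, 29→4, 20→2, 9→1, 22→3, 29→5, 2→1, 7→2, 15→3.
So the longest non-decreasing subsequence has length 5, e.g. 20, 26, 27, 29, 29.

5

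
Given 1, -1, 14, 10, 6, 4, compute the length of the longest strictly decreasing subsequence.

4

Scanning left to right, the best length ending at each element is: 1→1, -1→2, 14→1, 10→2, 6→3, 4→4.
So the longest decreasing subsequence has length 4, e.g. 14, 10, 6, 4.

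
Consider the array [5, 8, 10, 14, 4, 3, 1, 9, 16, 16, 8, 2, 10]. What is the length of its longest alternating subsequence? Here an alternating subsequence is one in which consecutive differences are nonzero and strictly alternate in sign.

6

Track the best alternating length ending on an up-step vs a down-step at each position: up/down = 1/1, 2/1, 2/1, 2/1, 1/3, 1/3, 1/3, 4/3, 4/1, 4/1, 4/5, 4/5, 6/5.
The maximum over both is 6; one such subsequence is 5, 8, 4, 9, 8, 10.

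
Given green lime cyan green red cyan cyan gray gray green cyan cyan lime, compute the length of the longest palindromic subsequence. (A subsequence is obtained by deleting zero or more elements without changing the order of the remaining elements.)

Using dp[i][j] = 2 + dp[i+1][j−1] if the ends match, else max(dp[i+1][j], dp[i][j−1]):
dp[1][13] = 8. A witness is lime cyan cyan gray gray cyan cyan lime at positions 2,3,6,8,9,11,12,13.

8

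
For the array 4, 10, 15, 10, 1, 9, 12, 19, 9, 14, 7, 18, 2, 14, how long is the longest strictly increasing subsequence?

Let dp[i] be the longest increasing subsequence ending at position i. Then dp = [1, 2, 3, 2, 1, 2, 3, 4, 2, 4, 2, 5, 2, 4].
The maximum is 5; one witness is 4, 10, 12, 14, 18 at positions 1,2,7,10,12.

5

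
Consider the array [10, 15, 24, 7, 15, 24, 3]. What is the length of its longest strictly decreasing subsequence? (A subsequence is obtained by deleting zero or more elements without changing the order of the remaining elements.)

Let dp[i] be the longest decreasing subsequence ending at position i. Then dp = [1, 1, 1, 2, 2, 1, 3].
The maximum is 3; one witness is 10, 7, 3 at positions 1,4,7.

3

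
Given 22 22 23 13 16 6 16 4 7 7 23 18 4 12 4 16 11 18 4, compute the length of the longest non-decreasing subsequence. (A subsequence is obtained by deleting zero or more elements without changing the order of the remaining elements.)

6

Let dp[i] be the longest non-decreasing subsequence ending at position i. Then dp = [1, 2, 3, 1, 2, 1, 3, 1, 2, 3, 4, 4, 2, 4, 3, 5, 4, 6, 4].
The maximum is 6; one witness is 6, 7, 7, 12, 16, 18 at positions 6,9,10,14,16,18.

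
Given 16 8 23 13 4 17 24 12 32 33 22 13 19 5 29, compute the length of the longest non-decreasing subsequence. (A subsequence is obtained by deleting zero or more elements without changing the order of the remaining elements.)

Let dp[i] be the longest non-decreasing subsequence ending at position i. Then dp = [1, 1, 2, 2, 1, 3, 4, 2, 5, 6, 4, 3, 4, 2, 5].
The maximum is 6; one witness is 8, 13, 17, 24, 32, 33 at positions 2,4,6,7,9,10.

6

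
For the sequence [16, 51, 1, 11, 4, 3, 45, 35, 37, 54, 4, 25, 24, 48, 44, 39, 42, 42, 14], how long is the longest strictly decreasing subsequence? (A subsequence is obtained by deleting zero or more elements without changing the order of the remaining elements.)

6

One longest decreasing subsequence is 51, 45, 35, 25, 24, 14 (positions 2,7,8,12,13,19), of length 6; no longer one exists.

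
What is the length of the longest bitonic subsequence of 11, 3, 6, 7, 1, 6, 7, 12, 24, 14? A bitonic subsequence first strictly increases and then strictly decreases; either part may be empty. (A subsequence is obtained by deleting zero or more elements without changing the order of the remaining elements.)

Let inc[i] be the LIS ending at i and dec[i] the longest strictly decreasing subsequence starting at i. inc = [1, 1, 2, 3, 1, 2, 3, 4, 5, 5], dec = [3, 2, 2, 2, 1, 1, 1, 1, 2, 1].
max_i inc[i]+dec[i]−1 = 6, with one witness 3, 6, 7, 12, 24, 14.

6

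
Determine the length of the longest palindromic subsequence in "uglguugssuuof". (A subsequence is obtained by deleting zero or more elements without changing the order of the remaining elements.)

6

Using dp[i][j] = 2 + dp[i+1][j−1] if the ends match, else max(dp[i+1][j], dp[i][j−1]):
dp[1][13] = 6. A witness is uussuu at positions 5,6,8,9,10,11.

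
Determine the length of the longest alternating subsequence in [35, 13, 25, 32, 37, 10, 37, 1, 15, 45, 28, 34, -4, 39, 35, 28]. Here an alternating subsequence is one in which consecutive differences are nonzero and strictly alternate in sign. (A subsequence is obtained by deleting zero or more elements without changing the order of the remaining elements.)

12

A longest alternating subsequence is 35, 13, 25, 10, 37, 1, 45, 28, 34, -4, 39, 35 (positions 1,2,3,6,7,8,10,11,12,13,14,15); its 11 consecutive differences strictly alternate in sign, and length 12 is optimal.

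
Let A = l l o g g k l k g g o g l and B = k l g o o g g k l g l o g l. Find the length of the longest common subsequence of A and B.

A longest common subsequence is loggklgogl (length 10); the LCS DP confirms no longer common subsequence exists.

10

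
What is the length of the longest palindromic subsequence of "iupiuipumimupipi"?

Using dp[i][j] = 2 + dp[i+1][j−1] if the ends match, else max(dp[i+1][j], dp[i][j−1]):
dp[1][16] = 13. A witness is ipipumimupipi at positions 1,3,4,7,8,9,10,11,12,13,14,15,16.

13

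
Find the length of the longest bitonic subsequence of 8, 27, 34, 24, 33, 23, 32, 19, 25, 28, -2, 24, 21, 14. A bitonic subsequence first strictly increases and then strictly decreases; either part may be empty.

9

Let inc[i] be the LIS ending at i and dec[i] the longest strictly decreasing subsequence starting at i. inc = [1, 2, 3, 2, 3, 2, 3, 2, 3, 4, 1, 3, 3, 2], dec = [2, 5, 7, 4, 6, 3, 5, 2, 4, 4, 1, 3, 2, 1].
max_i inc[i]+dec[i]−1 = 9, with one witness 8, 27, 34, 33, 32, 28, 24, 21, 14.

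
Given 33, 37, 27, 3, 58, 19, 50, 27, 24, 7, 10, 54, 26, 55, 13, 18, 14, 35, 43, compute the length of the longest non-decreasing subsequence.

7

One longest non-decreasing subsequence is 3, 7, 10, 13, 18, 35, 43 (positions 4,10,11,15,16,18,19), of length 7; no longer one exists.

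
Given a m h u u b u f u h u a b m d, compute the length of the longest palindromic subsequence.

9

One longest palindromic subsequence is mhuubuuhm (positions 2,3,4,5,6,7,9,10,14); it reads the same forward and backward, and the interval DP gives dp[1][15] = 9.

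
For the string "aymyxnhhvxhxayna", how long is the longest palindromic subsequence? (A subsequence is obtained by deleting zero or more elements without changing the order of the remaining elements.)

9

One longest palindromic subsequence is ayxhxhxya (positions 1,4,5,7,10,11,12,14,16); it reads the same forward and backward, and the interval DP gives dp[1][16] = 9.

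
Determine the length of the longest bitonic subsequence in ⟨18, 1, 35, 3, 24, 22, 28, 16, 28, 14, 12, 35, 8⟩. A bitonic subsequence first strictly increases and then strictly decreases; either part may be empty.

8

Let inc[i] be the LIS ending at i and dec[i] the longest strictly decreasing subsequence starting at i. inc = [1, 1, 2, 2, 3, 3, 4, 3, 4, 3, 3, 5, 3], dec = [5, 1, 7, 1, 6, 5, 5, 4, 4, 3, 2, 2, 1].
max_i inc[i]+dec[i]−1 = 8, with one witness 18, 35, 24, 22, 16, 14, 12, 8.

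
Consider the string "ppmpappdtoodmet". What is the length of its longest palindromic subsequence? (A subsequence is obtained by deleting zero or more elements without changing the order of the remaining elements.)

6

One longest palindromic subsequence is mdoodm (positions 3,8,10,11,12,13); it reads the same forward and backward, and the interval DP gives dp[1][15] = 6.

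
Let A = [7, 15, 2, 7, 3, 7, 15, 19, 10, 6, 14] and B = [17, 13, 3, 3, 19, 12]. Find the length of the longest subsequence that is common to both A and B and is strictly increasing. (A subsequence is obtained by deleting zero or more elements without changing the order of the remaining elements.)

2

A longest common strictly increasing subsequence is 3, 19 (length 2); it appears in order in both A and B, and no longer such subsequence exists.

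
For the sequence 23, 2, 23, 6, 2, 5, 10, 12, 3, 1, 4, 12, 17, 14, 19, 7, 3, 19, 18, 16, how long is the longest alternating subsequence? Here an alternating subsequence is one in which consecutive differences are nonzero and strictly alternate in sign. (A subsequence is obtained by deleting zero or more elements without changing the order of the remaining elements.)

12

A longest alternating subsequence is 23, 2, 23, 2, 5, 3, 17, 14, 19, 7, 19, 18 (positions 1,2,3,5,6,9,13,14,15,16,18,19); its 11 consecutive differences strictly alternate in sign, and length 12 is optimal.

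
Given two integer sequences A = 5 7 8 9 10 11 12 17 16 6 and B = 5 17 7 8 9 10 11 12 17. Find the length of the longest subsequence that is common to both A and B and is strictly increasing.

8

For each value that appears in both, track the longest common increasing run ending there.
The best achievable length is 8; one witness is 5, 7, 8, 9, 10, 11, 12, 17 (A-positions 1,2,3,4,5,6,7,8, B-positions 1,3,4,5,6,7,8,9).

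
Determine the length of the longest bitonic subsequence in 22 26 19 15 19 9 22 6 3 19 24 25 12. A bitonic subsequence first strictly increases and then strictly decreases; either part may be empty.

7

Let inc[i] be the LIS ending at i and dec[i] the longest strictly decreasing subsequence starting at i. inc = [1, 2, 1, 1, 2, 1, 3, 1, 1, 2, 4, 5, 2], dec = [6, 6, 5, 4, 4, 3, 3, 2, 1, 2, 2, 2, 1].
max_i inc[i]+dec[i]−1 = 7, with one witness 22, 26, 19, 15, 9, 6, 3.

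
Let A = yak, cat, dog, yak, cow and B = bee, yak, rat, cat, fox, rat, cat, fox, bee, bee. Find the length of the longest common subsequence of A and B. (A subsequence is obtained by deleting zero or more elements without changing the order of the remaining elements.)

Backtracking the LCS table gives one alignment: yak (A1,B2) → cat (A2,B7).
So the longest common subsequence has length 2.

2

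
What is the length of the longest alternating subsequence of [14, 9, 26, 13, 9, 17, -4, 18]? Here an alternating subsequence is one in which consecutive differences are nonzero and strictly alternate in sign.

A longest alternating subsequence is 14, 9, 26, 13, 17, -4, 18 (positions 1,2,3,4,6,7,8); its 6 consecutive differences strictly alternate in sign, and length 7 is optimal.

7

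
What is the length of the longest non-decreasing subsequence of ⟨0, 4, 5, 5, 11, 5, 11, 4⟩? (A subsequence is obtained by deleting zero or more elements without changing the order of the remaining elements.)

6

Let dp[i] be the longest non-decreasing subsequence ending at position i. Then dp = [1, 2, 3, 4, 5, 5, 6, 3].
The maximum is 6; one witness is 0, 4, 5, 5, 11, 11 at positions 1,2,3,4,5,7.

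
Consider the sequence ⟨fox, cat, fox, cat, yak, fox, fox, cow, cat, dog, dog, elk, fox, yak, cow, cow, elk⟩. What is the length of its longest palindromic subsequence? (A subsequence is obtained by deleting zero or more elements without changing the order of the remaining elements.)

Using dp[i][j] = 2 + dp[i+1][j−1] if the ends match, else max(dp[i+1][j], dp[i][j−1]):
dp[1][17] = 7. A witness is fox cat fox fox fox cat fox at positions 1,2,3,6,7,9,13.

7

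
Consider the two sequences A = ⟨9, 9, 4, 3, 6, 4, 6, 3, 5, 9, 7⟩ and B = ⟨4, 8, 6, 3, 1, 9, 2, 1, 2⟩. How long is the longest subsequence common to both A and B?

4

Backtracking the LCS table gives one alignment: 4 (A3,B1) → 6 (A7,B3) → 3 (A8,B4) → 9 (A10,B6).
So the longest common subsequence has length 4.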